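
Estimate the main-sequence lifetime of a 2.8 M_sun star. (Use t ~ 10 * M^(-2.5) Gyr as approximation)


t = 10 * M^(-2.5) = 10 * 2.8^(-2.5) = 0.7623

0.7623 Gyr


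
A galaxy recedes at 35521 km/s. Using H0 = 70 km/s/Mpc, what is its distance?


d = v / H0 = 35521 / 70 = 507.4429

507.4429 Mpc


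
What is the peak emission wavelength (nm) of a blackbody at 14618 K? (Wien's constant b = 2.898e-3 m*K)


lam_max = b / T = 2.898e-3 / 14618 = 1.982e-07 m = 198.2487 nm

198.2487 nm


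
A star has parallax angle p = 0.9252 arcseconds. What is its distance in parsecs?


d = 1/p = 1/0.9252 = 1.0808

1.0808 pc


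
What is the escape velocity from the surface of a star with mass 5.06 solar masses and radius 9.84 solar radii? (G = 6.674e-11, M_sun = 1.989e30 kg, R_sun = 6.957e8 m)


M = 5.06 * 1.989e30 kg = 1.006434e+31 kg; R = 9.84 * 6.957e8 m = 6.845688e+09 m. v_esc = sqrt(2GM/R) = sqrt(2 * 6.674e-11 * 1.006434e+31 / 6.845688e+09) = 442988.2409

442988.2409 m/s


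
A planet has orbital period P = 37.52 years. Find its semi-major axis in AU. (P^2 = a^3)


a = P^(2/3) = 37.52^(2/3) = 11.2075

11.2075 AU


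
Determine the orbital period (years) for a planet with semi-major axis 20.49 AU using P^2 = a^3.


P = a^(3/2) = 20.49^1.5 = 92.7498

92.7498 years


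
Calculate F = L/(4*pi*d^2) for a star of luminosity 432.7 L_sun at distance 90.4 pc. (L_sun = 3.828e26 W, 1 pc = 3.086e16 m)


F = L / (4*pi*d^2) = 1.656e+29 / (4*pi*(2.790e+18)^2) = 1.694e-09

1.694e-09 W/m^2


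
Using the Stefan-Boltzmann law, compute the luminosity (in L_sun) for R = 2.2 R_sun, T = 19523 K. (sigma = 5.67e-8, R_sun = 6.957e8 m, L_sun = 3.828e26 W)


R = 2.2 * 6.957e8 m = 1.53054e+09 m. L = 4*pi*R^2*sigma*T^4 = 4*pi*(1.53054e+09)^2 * 5.67e-8 * 19523^4 = 2.4247586e+29 W. L/L_sun = 2.4247586e+29 / 3.828e26 = 633.427

633.427 L_sun


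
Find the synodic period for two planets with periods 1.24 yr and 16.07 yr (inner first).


1/P_syn = |1/P1 - 1/P2| = |1/1.24 - 1/16.07| => P_syn = 1.3437

1.3437 years


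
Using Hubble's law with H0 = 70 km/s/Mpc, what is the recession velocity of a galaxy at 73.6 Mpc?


v = H0 * d = 70 * 73.6 = 5152.0

5152.0 km/s


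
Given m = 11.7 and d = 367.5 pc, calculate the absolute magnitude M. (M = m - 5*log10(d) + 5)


M = m - 5*log10(d) + 5 = 11.7 - 5*log10(367.5) + 5 = 3.8737

3.8737


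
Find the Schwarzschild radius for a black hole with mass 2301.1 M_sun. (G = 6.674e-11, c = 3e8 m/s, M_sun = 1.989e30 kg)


M = 2301.1 * 1.989e30 kg = 4.5768879e+33 kg. rs = 2GM/c^2 = 2 * 6.674e-11 * 4.5768879e+33 / (3e8)^2 = 6.788e+06

6.788e+06 m


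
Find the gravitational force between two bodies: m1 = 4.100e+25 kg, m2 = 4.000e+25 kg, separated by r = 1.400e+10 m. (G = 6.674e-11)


F = G*m1*m2/r^2 = 6.674e-11 * 4.100e+25 * 4.000e+25 / (1.400e+10)^2 = 6.674e-11 * 1.640e+51 / 1.960e+20 = 5.584e+20

5.584e+20 N


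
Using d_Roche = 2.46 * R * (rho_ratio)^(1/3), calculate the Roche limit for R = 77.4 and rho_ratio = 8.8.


d_Roche = 2.46 * 77.4 * 8.8^(1/3) = 393.1005

393.1005


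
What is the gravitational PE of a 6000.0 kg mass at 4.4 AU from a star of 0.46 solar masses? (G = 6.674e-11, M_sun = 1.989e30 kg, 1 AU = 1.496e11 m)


M = 0.46 * 1.989e30 kg = 9.1494e+29 kg; r = 4.4 AU * 1.496e11 m/AU = 6.5824e+11 m. U = -GM*m/r = -(6.674e-11 * 9.1494e+29 * 6000.0) / 6.5824e+11 = -5.566e+11

-5.566e+11 J


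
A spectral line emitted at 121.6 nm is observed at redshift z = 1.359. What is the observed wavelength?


lam_obs = lam_emit * (1 + z) = 121.6 * (1 + 1.359) = 286.8544

286.8544 nm


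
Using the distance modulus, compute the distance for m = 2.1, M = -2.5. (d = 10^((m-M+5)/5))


d = 10^((m - M + 5)/5) = 10^((2.1 - -2.5 + 5)/5) = 83.1764

83.1764 pc


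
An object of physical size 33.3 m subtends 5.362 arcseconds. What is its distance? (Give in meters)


D = size / theta_rad, theta_rad = 5.362 * pi/(180*3600) = 2.600e-05, D = 1.281e+06

1.281e+06 m


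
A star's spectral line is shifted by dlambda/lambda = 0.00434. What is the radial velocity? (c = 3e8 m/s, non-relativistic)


v = (dlambda/lambda) * c = 0.00434 * 3e8 = 1.302e+06

1.302e+06 m/s


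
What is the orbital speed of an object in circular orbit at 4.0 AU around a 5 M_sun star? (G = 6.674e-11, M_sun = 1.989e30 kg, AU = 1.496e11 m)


v = sqrt(GM/r) = sqrt(6.674e-11 * 9.945e+30 / 5.984e+11) = 33304.2534

33304.2534 m/s


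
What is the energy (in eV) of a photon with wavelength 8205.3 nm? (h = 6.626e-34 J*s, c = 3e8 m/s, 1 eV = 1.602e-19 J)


E = hc/lambda = 6.626e-34 * 3e8 / 8.205e-06 = 2.423e-20 J = 0.1512 eV

0.1512 eV


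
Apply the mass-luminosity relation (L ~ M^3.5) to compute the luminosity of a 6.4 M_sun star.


L/L_sun = (M/M_sun)^3.5 = 6.4^3.5 = 663.1777

663.1777 L_sun


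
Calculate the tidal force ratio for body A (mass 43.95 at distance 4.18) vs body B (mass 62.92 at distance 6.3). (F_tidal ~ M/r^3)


Ratio = (M1/r1^3) / (M2/r2^3) = (43.95/4.18^3) / (62.92/6.3^3) = 2.3915

2.3915


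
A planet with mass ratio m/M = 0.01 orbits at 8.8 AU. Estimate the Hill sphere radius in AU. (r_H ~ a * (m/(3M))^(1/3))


r_H = a * (m/3M)^(1/3) = 8.8 * (0.01/3)^(1/3) = 1.3145

1.3145 AU


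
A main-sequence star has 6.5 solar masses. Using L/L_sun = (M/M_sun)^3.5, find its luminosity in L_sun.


L/L_sun = (M/M_sun)^3.5 = 6.5^3.5 = 700.1591

700.1591 L_sun


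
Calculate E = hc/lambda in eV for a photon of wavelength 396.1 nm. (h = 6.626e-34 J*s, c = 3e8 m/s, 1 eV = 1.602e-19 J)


E = hc/lambda = 6.626e-34 * 3e8 / 3.961e-07 = 5.018e-19 J = 3.1326 eV

3.1326 eV


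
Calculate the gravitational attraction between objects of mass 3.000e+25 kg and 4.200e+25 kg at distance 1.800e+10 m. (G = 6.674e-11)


F = G*m1*m2/r^2 = 6.674e-11 * 3.000e+25 * 4.200e+25 / (1.800e+10)^2 = 6.674e-11 * 1.260e+51 / 3.240e+20 = 2.595e+20

2.595e+20 N


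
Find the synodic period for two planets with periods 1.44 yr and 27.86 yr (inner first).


1/P_syn = |1/P1 - 1/P2| = |1/1.44 - 1/27.86| => P_syn = 1.5185

1.5185 years


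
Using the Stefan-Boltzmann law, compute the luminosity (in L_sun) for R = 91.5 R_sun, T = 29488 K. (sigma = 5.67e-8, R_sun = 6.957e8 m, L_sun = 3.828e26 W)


R = 91.5 * 6.957e8 m = 6.365655e+10 m. L = 4*pi*R^2*sigma*T^4 = 4*pi*(6.365655e+10)^2 * 5.67e-8 * 29488^4 = 2.183033445e+33 W. L/L_sun = 2.183033445e+33 / 3.828e26 = 5.703e+06

5.703e+06 L_sun


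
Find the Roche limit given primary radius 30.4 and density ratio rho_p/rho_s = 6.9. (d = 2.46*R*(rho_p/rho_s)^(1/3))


d_Roche = 2.46 * 30.4 * 6.9^(1/3) = 142.3722

142.3722


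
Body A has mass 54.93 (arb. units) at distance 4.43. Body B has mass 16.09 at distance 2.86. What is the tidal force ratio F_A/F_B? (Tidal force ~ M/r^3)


Ratio = (M1/r1^3) / (M2/r2^3) = (54.93/4.43^3) / (16.09/2.86^3) = 0.9186

0.9186


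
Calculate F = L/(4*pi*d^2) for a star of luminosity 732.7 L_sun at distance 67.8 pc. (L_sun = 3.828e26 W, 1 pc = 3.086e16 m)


F = L / (4*pi*d^2) = 2.805e+29 / (4*pi*(2.092e+18)^2) = 5.098e-09

5.098e-09 W/m^2


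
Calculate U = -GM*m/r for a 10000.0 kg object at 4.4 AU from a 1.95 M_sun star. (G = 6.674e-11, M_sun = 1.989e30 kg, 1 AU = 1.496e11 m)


M = 1.95 * 1.989e30 kg = 3.87855e+30 kg; r = 4.4 AU * 1.496e11 m/AU = 6.5824e+11 m. U = -GM*m/r = -(6.674e-11 * 3.87855e+30 * 10000.0) / 6.5824e+11 = -3.933e+12

-3.933e+12 J


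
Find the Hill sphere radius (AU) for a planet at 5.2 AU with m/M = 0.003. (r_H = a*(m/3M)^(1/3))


r_H = a * (m/3M)^(1/3) = 5.2 * (0.003/3)^(1/3) = 0.52

0.52 AU


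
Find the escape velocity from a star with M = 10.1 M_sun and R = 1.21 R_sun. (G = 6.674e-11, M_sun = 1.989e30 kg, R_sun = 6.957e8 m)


M = 10.1 * 1.989e30 kg = 2.00889e+31 kg; R = 1.21 * 6.957e8 m = 8.41797e+08 m. v_esc = sqrt(2GM/R) = sqrt(2 * 6.674e-11 * 2.00889e+31 / 8.41797e+08) = 1.785e+06

1.785e+06 m/s


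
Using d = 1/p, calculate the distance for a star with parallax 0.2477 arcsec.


d = 1/p = 1/0.2477 = 4.0371

4.0371 pc


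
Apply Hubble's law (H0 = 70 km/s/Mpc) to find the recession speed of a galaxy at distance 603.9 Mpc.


v = H0 * d = 70 * 603.9 = 42273.0

42273.0 km/s


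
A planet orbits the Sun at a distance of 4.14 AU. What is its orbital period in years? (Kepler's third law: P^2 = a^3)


P = a^(3/2) = 4.14^1.5 = 8.4237

8.4237 years


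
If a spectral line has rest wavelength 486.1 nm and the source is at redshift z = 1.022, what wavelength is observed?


lam_obs = lam_emit * (1 + z) = 486.1 * (1 + 1.022) = 982.8942

982.8942 nm


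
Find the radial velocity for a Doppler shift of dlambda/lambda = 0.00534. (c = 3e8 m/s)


v = (dlambda/lambda) * c = 0.00534 * 3e8 = 1.602e+06

1.602e+06 m/s


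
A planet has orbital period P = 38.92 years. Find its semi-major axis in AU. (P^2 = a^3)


a = P^(2/3) = 38.92^(2/3) = 11.4846

11.4846 AU


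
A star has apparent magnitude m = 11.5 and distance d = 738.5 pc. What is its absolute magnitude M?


M = m - 5*log10(d) + 5 = 11.5 - 5*log10(738.5) + 5 = 2.1582

2.1582


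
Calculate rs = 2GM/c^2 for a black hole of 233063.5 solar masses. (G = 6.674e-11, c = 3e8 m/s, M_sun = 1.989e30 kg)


M = 233063.5 * 1.989e30 kg = 4.635633015e+35 kg. rs = 2GM/c^2 = 2 * 6.674e-11 * 4.635633015e+35 / (3e8)^2 = 6.875e+08

6.875e+08 m


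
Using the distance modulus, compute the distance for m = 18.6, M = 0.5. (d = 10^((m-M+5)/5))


d = 10^((m - M + 5)/5) = 10^((18.6 - 0.5 + 5)/5) = 41686.9383

41686.9383 pc


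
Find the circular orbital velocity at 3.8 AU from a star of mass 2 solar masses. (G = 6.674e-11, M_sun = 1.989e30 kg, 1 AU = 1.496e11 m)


v = sqrt(GM/r) = sqrt(6.674e-11 * 3.978e+30 / 5.685e+11) = 21610.6533

21610.6533 m/s


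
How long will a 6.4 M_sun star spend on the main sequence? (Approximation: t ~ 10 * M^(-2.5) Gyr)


t = 10 * M^(-2.5) = 10 * 6.4^(-2.5) = 0.0965

0.0965 Gyr


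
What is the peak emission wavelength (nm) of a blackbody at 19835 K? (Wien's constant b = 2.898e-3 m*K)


lam_max = b / T = 2.898e-3 / 19835 = 1.461e-07 m = 146.1054 nm

146.1054 nm


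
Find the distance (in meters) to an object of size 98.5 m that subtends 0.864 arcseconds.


D = size / theta_rad, theta_rad = 0.864 * pi/(180*3600) = 4.189e-06, D = 2.352e+07

2.352e+07 m


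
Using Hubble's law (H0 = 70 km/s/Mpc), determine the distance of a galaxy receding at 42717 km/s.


d = v / H0 = 42717 / 70 = 610.2429

610.2429 Mpc


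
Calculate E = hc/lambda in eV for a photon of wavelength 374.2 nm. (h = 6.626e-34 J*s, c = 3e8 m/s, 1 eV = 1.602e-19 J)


E = hc/lambda = 6.626e-34 * 3e8 / 3.742e-07 = 5.312e-19 J = 3.3159 eV

3.3159 eV


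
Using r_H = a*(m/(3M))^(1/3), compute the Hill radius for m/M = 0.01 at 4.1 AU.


r_H = a * (m/3M)^(1/3) = 4.1 * (0.01/3)^(1/3) = 0.6125

0.6125 AU


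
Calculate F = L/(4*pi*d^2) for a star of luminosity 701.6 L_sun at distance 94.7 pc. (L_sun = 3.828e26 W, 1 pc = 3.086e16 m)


F = L / (4*pi*d^2) = 2.686e+29 / (4*pi*(2.922e+18)^2) = 2.502e-09

2.502e-09 W/m^2


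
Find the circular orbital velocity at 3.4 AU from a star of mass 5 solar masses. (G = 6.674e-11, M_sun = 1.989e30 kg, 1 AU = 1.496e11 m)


v = sqrt(GM/r) = sqrt(6.674e-11 * 9.945e+30 / 5.086e+11) = 36123.5347

36123.5347 m/s


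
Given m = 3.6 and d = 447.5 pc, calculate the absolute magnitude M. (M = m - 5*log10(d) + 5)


M = m - 5*log10(d) + 5 = 3.6 - 5*log10(447.5) + 5 = -4.654

-4.654


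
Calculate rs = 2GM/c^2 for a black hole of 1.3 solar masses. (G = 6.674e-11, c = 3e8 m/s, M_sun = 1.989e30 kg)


M = 1.3 * 1.989e30 kg = 2.5857e+30 kg. rs = 2GM/c^2 = 2 * 6.674e-11 * 2.5857e+30 / (3e8)^2 = 3834.8804

3834.8804 m


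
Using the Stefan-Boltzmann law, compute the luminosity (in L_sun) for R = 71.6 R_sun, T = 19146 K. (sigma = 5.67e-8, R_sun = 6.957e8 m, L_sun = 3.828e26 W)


R = 71.6 * 6.957e8 m = 4.981212e+10 m. L = 4*pi*R^2*sigma*T^4 = 4*pi*(4.981212e+10)^2 * 5.67e-8 * 19146^4 = 2.375610262e+32 W. L/L_sun = 2.375610262e+32 / 3.828e26 = 620587.8426

620587.8426 L_sun


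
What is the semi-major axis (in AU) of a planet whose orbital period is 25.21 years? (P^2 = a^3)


a = P^(2/3) = 25.21^(2/3) = 8.5977

8.5977 AU


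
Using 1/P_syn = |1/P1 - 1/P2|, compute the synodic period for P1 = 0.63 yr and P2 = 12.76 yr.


1/P_syn = |1/P1 - 1/P2| = |1/0.63 - 1/12.76| => P_syn = 0.6627

0.6627 years


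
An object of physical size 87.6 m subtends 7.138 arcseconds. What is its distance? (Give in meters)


D = size / theta_rad, theta_rad = 7.138 * pi/(180*3600) = 3.461e-05, D = 2.531e+06

2.531e+06 m


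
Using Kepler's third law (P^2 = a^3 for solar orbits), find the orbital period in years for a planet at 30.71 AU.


P = a^(3/2) = 30.71^1.5 = 170.1844

170.1844 years


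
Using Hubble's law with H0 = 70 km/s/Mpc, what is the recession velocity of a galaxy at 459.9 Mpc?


v = H0 * d = 70 * 459.9 = 32193.0

32193.0 km/s


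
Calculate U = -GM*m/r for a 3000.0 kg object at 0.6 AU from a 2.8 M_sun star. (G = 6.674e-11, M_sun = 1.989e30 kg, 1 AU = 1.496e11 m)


M = 2.8 * 1.989e30 kg = 5.5692e+30 kg; r = 0.6 AU * 1.496e11 m/AU = 8.976e+10 m. U = -GM*m/r = -(6.674e-11 * 5.5692e+30 * 3000.0) / 8.976e+10 = -1.242e+13

-1.242e+13 J


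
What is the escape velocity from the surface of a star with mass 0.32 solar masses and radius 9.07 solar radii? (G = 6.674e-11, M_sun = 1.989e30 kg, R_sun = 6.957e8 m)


M = 0.32 * 1.989e30 kg = 6.3648e+29 kg; R = 9.07 * 6.957e8 m = 6.309999e+09 m. v_esc = sqrt(2GM/R) = sqrt(2 * 6.674e-11 * 6.3648e+29 / 6.309999e+09) = 116034.1525

116034.1525 m/s


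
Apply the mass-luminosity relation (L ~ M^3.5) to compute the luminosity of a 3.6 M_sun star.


L/L_sun = (M/M_sun)^3.5 = 3.6^3.5 = 88.5235

88.5235 L_sun


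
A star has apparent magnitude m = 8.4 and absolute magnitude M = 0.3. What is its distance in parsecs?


d = 10^((m - M + 5)/5) = 10^((8.4 - 0.3 + 5)/5) = 416.8694

416.8694 pc


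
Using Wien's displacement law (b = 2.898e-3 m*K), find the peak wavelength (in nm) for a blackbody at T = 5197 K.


lam_max = b / T = 2.898e-3 / 5197 = 5.576e-07 m = 557.6294 nm

557.6294 nm


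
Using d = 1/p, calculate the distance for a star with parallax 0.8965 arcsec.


d = 1/p = 1/0.8965 = 1.1154

1.1154 pc


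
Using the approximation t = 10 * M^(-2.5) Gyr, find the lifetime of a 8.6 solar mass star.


t = 10 * M^(-2.5) = 10 * 8.6^(-2.5) = 0.0461

0.0461 Gyr


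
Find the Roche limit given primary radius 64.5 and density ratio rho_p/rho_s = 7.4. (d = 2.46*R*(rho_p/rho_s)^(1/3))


d_Roche = 2.46 * 64.5 * 7.4^(1/3) = 309.1995

309.1995


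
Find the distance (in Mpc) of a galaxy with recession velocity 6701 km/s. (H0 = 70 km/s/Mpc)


d = v / H0 = 6701 / 70 = 95.7286

95.7286 Mpc


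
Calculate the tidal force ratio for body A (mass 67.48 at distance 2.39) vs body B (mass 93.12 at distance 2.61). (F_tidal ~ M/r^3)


Ratio = (M1/r1^3) / (M2/r2^3) = (67.48/2.39^3) / (93.12/2.61^3) = 0.9438

0.9438


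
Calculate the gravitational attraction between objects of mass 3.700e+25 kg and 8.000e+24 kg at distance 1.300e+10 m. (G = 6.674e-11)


F = G*m1*m2/r^2 = 6.674e-11 * 3.700e+25 * 8.000e+24 / (1.300e+10)^2 = 6.674e-11 * 2.960e+50 / 1.690e+20 = 1.169e+20

1.169e+20 N


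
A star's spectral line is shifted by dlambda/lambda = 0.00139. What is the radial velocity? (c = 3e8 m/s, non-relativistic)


v = (dlambda/lambda) * c = 0.00139 * 3e8 = 417000.0

417000.0 m/s


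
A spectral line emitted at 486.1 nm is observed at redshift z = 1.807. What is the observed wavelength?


lam_obs = lam_emit * (1 + z) = 486.1 * (1 + 1.807) = 1364.4827

1364.4827 nm


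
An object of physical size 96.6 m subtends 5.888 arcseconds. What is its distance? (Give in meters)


D = size / theta_rad, theta_rad = 5.888 * pi/(180*3600) = 2.855e-05, D = 3.384e+06

3.384e+06 m


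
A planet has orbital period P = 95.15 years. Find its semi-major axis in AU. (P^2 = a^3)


a = P^(2/3) = 95.15^(2/3) = 20.842

20.842 AU


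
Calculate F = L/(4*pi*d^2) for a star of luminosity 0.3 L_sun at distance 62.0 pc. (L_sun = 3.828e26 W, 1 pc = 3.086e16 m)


F = L / (4*pi*d^2) = 1.148e+26 / (4*pi*(1.913e+18)^2) = 2.496e-12

2.496e-12 W/m^2


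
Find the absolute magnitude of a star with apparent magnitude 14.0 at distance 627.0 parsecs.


M = m - 5*log10(d) + 5 = 14.0 - 5*log10(627.0) + 5 = 5.0137

5.0137


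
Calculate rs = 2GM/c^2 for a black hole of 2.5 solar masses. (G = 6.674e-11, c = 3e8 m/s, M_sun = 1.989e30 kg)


M = 2.5 * 1.989e30 kg = 4.9725e+30 kg. rs = 2GM/c^2 = 2 * 6.674e-11 * 4.9725e+30 / (3e8)^2 = 7374.77

7374.77 m


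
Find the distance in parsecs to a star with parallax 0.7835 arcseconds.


d = 1/p = 1/0.7835 = 1.2763

1.2763 pc


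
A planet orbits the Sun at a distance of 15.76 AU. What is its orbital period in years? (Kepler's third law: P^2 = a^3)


P = a^(3/2) = 15.76^1.5 = 62.5654

62.5654 years


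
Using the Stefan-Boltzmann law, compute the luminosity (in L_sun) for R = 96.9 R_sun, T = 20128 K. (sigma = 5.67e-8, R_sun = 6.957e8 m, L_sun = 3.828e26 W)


R = 96.9 * 6.957e8 m = 6.741333e+10 m. L = 4*pi*R^2*sigma*T^4 = 4*pi*(6.741333e+10)^2 * 5.67e-8 * 20128^4 = 5.314800642e+32 W. L/L_sun = 5.314800642e+32 / 3.828e26 = 1.388e+06

1.388e+06 L_sun


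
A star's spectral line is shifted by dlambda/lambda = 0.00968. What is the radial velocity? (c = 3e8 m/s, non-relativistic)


v = (dlambda/lambda) * c = 0.00968 * 3e8 = 2.904e+06

2.904e+06 m/s


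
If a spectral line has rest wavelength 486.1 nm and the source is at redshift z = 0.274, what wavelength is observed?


lam_obs = lam_emit * (1 + z) = 486.1 * (1 + 0.274) = 619.2914

619.2914 nm


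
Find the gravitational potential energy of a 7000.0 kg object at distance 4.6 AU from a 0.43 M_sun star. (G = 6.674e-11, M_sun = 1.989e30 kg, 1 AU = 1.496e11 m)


M = 0.43 * 1.989e30 kg = 8.5527e+29 kg; r = 4.6 AU * 1.496e11 m/AU = 6.8816e+11 m. U = -GM*m/r = -(6.674e-11 * 8.5527e+29 * 7000.0) / 6.8816e+11 = -5.806e+11

-5.806e+11 J


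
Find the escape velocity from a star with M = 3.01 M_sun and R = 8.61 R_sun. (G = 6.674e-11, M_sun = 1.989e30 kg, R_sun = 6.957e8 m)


M = 3.01 * 1.989e30 kg = 5.98689e+30 kg; R = 8.61 * 6.957e8 m = 5.989977e+09 m. v_esc = sqrt(2GM/R) = sqrt(2 * 6.674e-11 * 5.98689e+30 / 5.989977e+09) = 365254.9926

365254.9926 m/s


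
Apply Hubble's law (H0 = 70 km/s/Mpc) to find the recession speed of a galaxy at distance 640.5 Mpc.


v = H0 * d = 70 * 640.5 = 44835.0

44835.0 km/s


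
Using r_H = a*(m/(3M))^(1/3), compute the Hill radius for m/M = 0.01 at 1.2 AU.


r_H = a * (m/3M)^(1/3) = 1.2 * (0.01/3)^(1/3) = 0.1793

0.1793 AU


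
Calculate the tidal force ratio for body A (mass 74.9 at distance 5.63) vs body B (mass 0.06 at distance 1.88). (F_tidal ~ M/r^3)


Ratio = (M1/r1^3) / (M2/r2^3) = (74.9/5.63^3) / (0.06/1.88^3) = 46.4814

46.4814


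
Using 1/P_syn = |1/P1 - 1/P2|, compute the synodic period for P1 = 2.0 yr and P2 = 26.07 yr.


1/P_syn = |1/P1 - 1/P2| = |1/2.0 - 1/26.07| => P_syn = 2.1662

2.1662 years


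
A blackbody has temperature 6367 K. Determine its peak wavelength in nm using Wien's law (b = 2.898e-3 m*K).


lam_max = b / T = 2.898e-3 / 6367 = 4.552e-07 m = 455.1594 nm

455.1594 nm


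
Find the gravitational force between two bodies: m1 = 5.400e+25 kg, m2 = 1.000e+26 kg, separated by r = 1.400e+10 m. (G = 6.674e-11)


F = G*m1*m2/r^2 = 6.674e-11 * 5.400e+25 * 1.000e+26 / (1.400e+10)^2 = 6.674e-11 * 5.400e+51 / 1.960e+20 = 1.839e+21

1.839e+21 N


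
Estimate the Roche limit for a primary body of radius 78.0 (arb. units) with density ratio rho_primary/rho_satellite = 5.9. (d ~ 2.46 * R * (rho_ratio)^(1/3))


d_Roche = 2.46 * 78.0 * 5.9^(1/3) = 346.7212

346.7212


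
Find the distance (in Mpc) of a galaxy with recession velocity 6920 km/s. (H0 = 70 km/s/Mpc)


d = v / H0 = 6920 / 70 = 98.8571

98.8571 Mpc


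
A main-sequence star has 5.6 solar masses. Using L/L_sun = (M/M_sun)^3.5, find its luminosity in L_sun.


L/L_sun = (M/M_sun)^3.5 = 5.6^3.5 = 415.5833

415.5833 L_sun


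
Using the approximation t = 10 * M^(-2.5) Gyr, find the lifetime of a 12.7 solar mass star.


t = 10 * M^(-2.5) = 10 * 12.7^(-2.5) = 0.0174

0.0174 Gyr


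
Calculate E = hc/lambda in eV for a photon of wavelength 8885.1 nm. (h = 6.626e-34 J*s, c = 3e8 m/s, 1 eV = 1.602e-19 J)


E = hc/lambda = 6.626e-34 * 3e8 / 8.885e-06 = 2.237e-20 J = 0.1397 eV

0.1397 eV


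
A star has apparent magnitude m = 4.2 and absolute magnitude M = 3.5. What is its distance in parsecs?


d = 10^((m - M + 5)/5) = 10^((4.2 - 3.5 + 5)/5) = 13.8038

13.8038 pc


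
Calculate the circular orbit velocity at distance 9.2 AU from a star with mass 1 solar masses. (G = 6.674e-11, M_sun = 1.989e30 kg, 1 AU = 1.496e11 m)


v = sqrt(GM/r) = sqrt(6.674e-11 * 1.989e+30 / 1.376e+12) = 9820.8885

9820.8885 m/s


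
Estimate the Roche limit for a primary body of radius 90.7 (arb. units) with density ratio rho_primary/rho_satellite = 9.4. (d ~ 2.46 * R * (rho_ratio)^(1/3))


d_Roche = 2.46 * 90.7 * 9.4^(1/3) = 470.8888

470.8888


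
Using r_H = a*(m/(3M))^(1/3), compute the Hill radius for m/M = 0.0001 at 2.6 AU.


r_H = a * (m/3M)^(1/3) = 2.6 * (0.0001/3)^(1/3) = 0.0837

0.0837 AU


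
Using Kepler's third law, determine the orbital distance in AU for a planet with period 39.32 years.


a = P^(2/3) = 39.32^(2/3) = 11.5631

11.5631 AU


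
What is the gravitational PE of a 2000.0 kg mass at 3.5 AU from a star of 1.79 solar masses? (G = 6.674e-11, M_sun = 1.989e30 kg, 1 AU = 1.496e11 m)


M = 1.79 * 1.989e30 kg = 3.56031e+30 kg; r = 3.5 AU * 1.496e11 m/AU = 5.236e+11 m. U = -GM*m/r = -(6.674e-11 * 3.56031e+30 * 2000.0) / 5.236e+11 = -9.076e+11

-9.076e+11 J


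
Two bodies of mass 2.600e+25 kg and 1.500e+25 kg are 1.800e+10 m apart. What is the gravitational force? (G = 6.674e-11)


F = G*m1*m2/r^2 = 6.674e-11 * 2.600e+25 * 1.500e+25 / (1.800e+10)^2 = 6.674e-11 * 3.900e+50 / 3.240e+20 = 8.034e+19

8.034e+19 N


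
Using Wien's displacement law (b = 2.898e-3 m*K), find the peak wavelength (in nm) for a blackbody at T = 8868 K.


lam_max = b / T = 2.898e-3 / 8868 = 3.268e-07 m = 326.793 nm

326.793 nm


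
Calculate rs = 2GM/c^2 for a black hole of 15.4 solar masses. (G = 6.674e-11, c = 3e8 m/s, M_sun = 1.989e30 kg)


M = 15.4 * 1.989e30 kg = 3.06306e+31 kg. rs = 2GM/c^2 = 2 * 6.674e-11 * 3.06306e+31 / (3e8)^2 = 45428.5832

45428.5832 m


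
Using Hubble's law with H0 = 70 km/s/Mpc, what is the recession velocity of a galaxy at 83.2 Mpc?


v = H0 * d = 70 * 83.2 = 5824.0

5824.0 km/s


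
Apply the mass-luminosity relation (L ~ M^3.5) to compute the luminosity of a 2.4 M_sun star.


L/L_sun = (M/M_sun)^3.5 = 2.4^3.5 = 21.416

21.416 L_sun


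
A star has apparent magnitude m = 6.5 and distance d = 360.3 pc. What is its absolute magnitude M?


M = m - 5*log10(d) + 5 = 6.5 - 5*log10(360.3) + 5 = -1.2833

-1.2833


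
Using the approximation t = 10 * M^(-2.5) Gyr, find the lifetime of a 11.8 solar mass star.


t = 10 * M^(-2.5) = 10 * 11.8^(-2.5) = 0.0209

0.0209 Gyr


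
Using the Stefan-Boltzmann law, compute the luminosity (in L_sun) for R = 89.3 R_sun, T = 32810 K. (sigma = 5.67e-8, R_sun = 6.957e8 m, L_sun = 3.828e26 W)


R = 89.3 * 6.957e8 m = 6.212601e+10 m. L = 4*pi*R^2*sigma*T^4 = 4*pi*(6.212601e+10)^2 * 5.67e-8 * 32810^4 = 3.186873089e+33 W. L/L_sun = 3.186873089e+33 / 3.828e26 = 8.325e+06

8.325e+06 L_sun


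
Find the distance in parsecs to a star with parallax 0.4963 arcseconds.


d = 1/p = 1/0.4963 = 2.0149

2.0149 pc


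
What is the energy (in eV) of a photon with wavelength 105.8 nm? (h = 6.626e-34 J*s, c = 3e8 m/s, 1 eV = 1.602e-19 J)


E = hc/lambda = 6.626e-34 * 3e8 / 1.058e-07 = 1.879e-18 J = 11.728 eV

11.728 eV


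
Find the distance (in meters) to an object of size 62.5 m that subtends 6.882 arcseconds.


D = size / theta_rad, theta_rad = 6.882 * pi/(180*3600) = 3.336e-05, D = 1.873e+06

1.873e+06 m


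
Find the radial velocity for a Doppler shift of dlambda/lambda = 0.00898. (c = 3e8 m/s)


v = (dlambda/lambda) * c = 0.00898 * 3e8 = 2.694e+06

2.694e+06 m/s


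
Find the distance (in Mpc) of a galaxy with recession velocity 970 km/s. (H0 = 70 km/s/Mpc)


d = v / H0 = 970 / 70 = 13.8571

13.8571 Mpc


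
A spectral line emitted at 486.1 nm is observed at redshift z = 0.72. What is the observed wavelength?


lam_obs = lam_emit * (1 + z) = 486.1 * (1 + 0.72) = 836.092

836.092 nm


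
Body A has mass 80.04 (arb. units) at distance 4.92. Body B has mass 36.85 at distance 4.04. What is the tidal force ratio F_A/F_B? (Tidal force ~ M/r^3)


Ratio = (M1/r1^3) / (M2/r2^3) = (80.04/4.92^3) / (36.85/4.04^3) = 1.2026

1.2026


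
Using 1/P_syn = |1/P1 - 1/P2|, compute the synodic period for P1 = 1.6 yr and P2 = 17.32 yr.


1/P_syn = |1/P1 - 1/P2| = |1/1.6 - 1/17.32| => P_syn = 1.7628

1.7628 years


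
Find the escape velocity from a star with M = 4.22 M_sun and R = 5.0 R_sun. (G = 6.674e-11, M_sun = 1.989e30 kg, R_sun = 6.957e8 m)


M = 4.22 * 1.989e30 kg = 8.39358e+30 kg; R = 5.0 * 6.957e8 m = 3.4785e+09 m. v_esc = sqrt(2GM/R) = sqrt(2 * 6.674e-11 * 8.39358e+30 / 3.4785e+09) = 567525.9341

567525.9341 m/s


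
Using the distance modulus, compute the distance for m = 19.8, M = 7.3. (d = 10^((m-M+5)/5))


d = 10^((m - M + 5)/5) = 10^((19.8 - 7.3 + 5)/5) = 3162.2777

3162.2777 pc


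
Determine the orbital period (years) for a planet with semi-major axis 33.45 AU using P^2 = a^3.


P = a^(3/2) = 33.45^1.5 = 193.4613

193.4613 years


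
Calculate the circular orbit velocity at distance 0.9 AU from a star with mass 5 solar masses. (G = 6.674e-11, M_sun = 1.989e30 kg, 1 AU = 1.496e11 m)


v = sqrt(GM/r) = sqrt(6.674e-11 * 9.945e+30 / 1.346e+11) = 70211.531

70211.531 m/s


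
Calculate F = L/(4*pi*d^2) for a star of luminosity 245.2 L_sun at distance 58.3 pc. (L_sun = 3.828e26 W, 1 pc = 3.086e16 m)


F = L / (4*pi*d^2) = 9.386e+28 / (4*pi*(1.799e+18)^2) = 2.308e-09

2.308e-09 W/m^2


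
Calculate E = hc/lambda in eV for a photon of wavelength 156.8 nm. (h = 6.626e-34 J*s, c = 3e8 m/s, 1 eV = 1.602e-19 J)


E = hc/lambda = 6.626e-34 * 3e8 / 1.568e-07 = 1.268e-18 J = 7.9134 eV

7.9134 eV


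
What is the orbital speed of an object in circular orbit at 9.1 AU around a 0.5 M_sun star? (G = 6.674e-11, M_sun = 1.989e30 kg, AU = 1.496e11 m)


v = sqrt(GM/r) = sqrt(6.674e-11 * 9.945e+29 / 1.361e+12) = 6982.4688

6982.4688 m/s


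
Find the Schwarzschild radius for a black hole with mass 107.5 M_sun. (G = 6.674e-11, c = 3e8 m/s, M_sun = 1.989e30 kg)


M = 107.5 * 1.989e30 kg = 2.138175e+32 kg. rs = 2GM/c^2 = 2 * 6.674e-11 * 2.138175e+32 / (3e8)^2 = 317115.11

317115.11 m


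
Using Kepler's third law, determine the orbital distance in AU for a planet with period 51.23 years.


a = P^(2/3) = 51.23^(2/3) = 13.7938

13.7938 AU


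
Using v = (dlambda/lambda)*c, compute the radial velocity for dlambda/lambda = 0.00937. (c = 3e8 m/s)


v = (dlambda/lambda) * c = 0.00937 * 3e8 = 2.811e+06

2.811e+06 m/s


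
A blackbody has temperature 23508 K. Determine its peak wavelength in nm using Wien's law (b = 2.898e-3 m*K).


lam_max = b / T = 2.898e-3 / 23508 = 1.233e-07 m = 123.2772 nm

123.2772 nm


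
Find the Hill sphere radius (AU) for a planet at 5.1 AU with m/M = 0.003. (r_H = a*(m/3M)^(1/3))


r_H = a * (m/3M)^(1/3) = 5.1 * (0.003/3)^(1/3) = 0.51

0.51 AU


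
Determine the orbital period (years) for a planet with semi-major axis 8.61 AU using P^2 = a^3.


P = a^(3/2) = 8.61^1.5 = 25.2642

25.2642 years


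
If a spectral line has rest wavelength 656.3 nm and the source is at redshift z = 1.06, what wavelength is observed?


lam_obs = lam_emit * (1 + z) = 656.3 * (1 + 1.06) = 1351.978

1351.978 nm


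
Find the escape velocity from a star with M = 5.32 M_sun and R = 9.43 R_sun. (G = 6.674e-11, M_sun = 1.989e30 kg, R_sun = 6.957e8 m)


M = 5.32 * 1.989e30 kg = 1.058148e+31 kg; R = 9.43 * 6.957e8 m = 6.560451e+09 m. v_esc = sqrt(2GM/R) = sqrt(2 * 6.674e-11 * 1.058148e+31 / 6.560451e+09) = 463996.2372

463996.2372 m/s


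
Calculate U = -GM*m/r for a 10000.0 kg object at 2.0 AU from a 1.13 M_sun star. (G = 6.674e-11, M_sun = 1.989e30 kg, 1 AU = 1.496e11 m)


M = 1.13 * 1.989e30 kg = 2.24757e+30 kg; r = 2.0 AU * 1.496e11 m/AU = 2.992e+11 m. U = -GM*m/r = -(6.674e-11 * 2.24757e+30 * 10000.0) / 2.992e+11 = -5.013e+12

-5.013e+12 J


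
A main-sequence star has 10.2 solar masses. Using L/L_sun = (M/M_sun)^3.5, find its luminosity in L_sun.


L/L_sun = (M/M_sun)^3.5 = 10.2^3.5 = 3389.2266

3389.2266 L_sun


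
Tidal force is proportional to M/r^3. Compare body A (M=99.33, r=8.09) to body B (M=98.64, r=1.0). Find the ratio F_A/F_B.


Ratio = (M1/r1^3) / (M2/r2^3) = (99.33/8.09^3) / (98.64/1.0^3) = 0.0019

0.0019


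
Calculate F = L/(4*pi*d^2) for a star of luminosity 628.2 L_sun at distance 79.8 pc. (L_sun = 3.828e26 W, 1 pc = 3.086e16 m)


F = L / (4*pi*d^2) = 2.405e+29 / (4*pi*(2.463e+18)^2) = 3.155e-09

3.155e-09 W/m^2


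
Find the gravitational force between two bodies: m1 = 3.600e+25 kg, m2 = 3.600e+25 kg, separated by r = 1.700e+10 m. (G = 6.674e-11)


F = G*m1*m2/r^2 = 6.674e-11 * 3.600e+25 * 3.600e+25 / (1.700e+10)^2 = 6.674e-11 * 1.296e+51 / 2.890e+20 = 2.993e+20

2.993e+20 N


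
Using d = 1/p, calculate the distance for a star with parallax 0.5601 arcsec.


d = 1/p = 1/0.5601 = 1.7854

1.7854 pc


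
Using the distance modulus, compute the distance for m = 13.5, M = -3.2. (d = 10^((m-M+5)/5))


d = 10^((m - M + 5)/5) = 10^((13.5 - -3.2 + 5)/5) = 21877.6162

21877.6162 pc


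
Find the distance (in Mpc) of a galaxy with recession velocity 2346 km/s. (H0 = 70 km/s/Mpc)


d = v / H0 = 2346 / 70 = 33.5143

33.5143 Mpc


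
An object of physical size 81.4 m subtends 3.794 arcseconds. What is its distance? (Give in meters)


D = size / theta_rad, theta_rad = 3.794 * pi/(180*3600) = 1.839e-05, D = 4.425e+06

4.425e+06 m


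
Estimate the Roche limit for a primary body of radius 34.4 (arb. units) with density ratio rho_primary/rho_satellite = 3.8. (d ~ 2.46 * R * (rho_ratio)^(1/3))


d_Roche = 2.46 * 34.4 * 3.8^(1/3) = 132.055

132.055


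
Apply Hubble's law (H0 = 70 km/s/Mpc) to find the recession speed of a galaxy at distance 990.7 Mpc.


v = H0 * d = 70 * 990.7 = 69349.0

69349.0 km/s


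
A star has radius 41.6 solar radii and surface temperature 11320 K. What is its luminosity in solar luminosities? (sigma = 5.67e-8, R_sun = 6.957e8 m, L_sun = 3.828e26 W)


R = 41.6 * 6.957e8 m = 2.894112e+10 m. L = 4*pi*R^2*sigma*T^4 = 4*pi*(2.894112e+10)^2 * 5.67e-8 * 11320^4 = 9.79962142e+30 W. L/L_sun = 9.79962142e+30 / 3.828e26 = 25599.847

25599.847 L_sun


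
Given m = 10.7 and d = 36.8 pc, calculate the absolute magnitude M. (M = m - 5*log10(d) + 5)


M = m - 5*log10(d) + 5 = 10.7 - 5*log10(36.8) + 5 = 7.8708

7.8708


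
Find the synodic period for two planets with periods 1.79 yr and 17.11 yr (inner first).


1/P_syn = |1/P1 - 1/P2| = |1/1.79 - 1/17.11| => P_syn = 1.9991

1.9991 years


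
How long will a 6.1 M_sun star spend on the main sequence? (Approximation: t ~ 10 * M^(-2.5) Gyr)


t = 10 * M^(-2.5) = 10 * 6.1^(-2.5) = 0.1088

0.1088 Gyr


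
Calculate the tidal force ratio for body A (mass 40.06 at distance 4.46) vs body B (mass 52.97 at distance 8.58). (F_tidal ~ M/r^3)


Ratio = (M1/r1^3) / (M2/r2^3) = (40.06/4.46^3) / (52.97/8.58^3) = 5.3844

5.3844


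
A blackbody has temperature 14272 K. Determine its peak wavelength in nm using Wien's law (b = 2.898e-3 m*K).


lam_max = b / T = 2.898e-3 / 14272 = 2.031e-07 m = 203.0549 nm

203.0549 nm


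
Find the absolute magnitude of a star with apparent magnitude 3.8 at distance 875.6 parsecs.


M = m - 5*log10(d) + 5 = 3.8 - 5*log10(875.6) + 5 = -5.9115

-5.9115


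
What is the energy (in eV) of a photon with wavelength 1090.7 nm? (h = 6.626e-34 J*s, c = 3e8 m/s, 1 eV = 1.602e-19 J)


E = hc/lambda = 6.626e-34 * 3e8 / 1.091e-06 = 1.822e-19 J = 1.1376 eV

1.1376 eV


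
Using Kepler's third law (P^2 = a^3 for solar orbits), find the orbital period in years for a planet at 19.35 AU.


P = a^(3/2) = 19.35^1.5 = 85.118

85.118 years


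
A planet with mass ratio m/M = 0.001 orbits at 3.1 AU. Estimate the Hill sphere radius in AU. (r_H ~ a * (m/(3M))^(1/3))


r_H = a * (m/3M)^(1/3) = 3.1 * (0.001/3)^(1/3) = 0.2149

0.2149 AU


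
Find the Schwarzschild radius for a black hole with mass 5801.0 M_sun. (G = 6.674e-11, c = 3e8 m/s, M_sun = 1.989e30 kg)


M = 5801.0 * 1.989e30 kg = 1.1538189e+34 kg. rs = 2GM/c^2 = 2 * 6.674e-11 * 1.1538189e+34 / (3e8)^2 = 1.711e+07

1.711e+07 m


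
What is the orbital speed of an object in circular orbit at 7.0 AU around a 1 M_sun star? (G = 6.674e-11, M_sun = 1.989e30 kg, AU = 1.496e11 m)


v = sqrt(GM/r) = sqrt(6.674e-11 * 1.989e+30 / 1.047e+12) = 11258.8926

11258.8926 m/s


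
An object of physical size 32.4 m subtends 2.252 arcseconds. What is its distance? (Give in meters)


D = size / theta_rad, theta_rad = 2.252 * pi/(180*3600) = 1.092e-05, D = 2.968e+06

2.968e+06 m


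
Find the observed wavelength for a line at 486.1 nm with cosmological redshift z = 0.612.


lam_obs = lam_emit * (1 + z) = 486.1 * (1 + 0.612) = 783.5932

783.5932 nm


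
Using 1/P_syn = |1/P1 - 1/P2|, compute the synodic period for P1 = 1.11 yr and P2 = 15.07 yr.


1/P_syn = |1/P1 - 1/P2| = |1/1.11 - 1/15.07| => P_syn = 1.1983

1.1983 years


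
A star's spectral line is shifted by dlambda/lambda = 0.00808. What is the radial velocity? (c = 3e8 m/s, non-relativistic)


v = (dlambda/lambda) * c = 0.00808 * 3e8 = 2.424e+06

2.424e+06 m/s


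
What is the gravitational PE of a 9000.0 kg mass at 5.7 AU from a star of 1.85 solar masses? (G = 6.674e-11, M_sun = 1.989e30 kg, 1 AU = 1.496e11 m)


M = 1.85 * 1.989e30 kg = 3.67965e+30 kg; r = 5.7 AU * 1.496e11 m/AU = 8.5272e+11 m. U = -GM*m/r = -(6.674e-11 * 3.67965e+30 * 9000.0) / 8.5272e+11 = -2.592e+12

-2.592e+12 J


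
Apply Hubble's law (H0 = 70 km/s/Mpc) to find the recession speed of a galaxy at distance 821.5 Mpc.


v = H0 * d = 70 * 821.5 = 57505.0

57505.0 km/s


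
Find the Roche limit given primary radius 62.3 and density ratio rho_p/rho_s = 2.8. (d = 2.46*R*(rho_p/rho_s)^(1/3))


d_Roche = 2.46 * 62.3 * 2.8^(1/3) = 216.011

216.011


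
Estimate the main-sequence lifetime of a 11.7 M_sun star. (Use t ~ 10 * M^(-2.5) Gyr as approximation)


t = 10 * M^(-2.5) = 10 * 11.7^(-2.5) = 0.0214

0.0214 Gyr


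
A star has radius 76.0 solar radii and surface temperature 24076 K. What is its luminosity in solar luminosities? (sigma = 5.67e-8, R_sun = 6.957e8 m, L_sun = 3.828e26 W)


R = 76.0 * 6.957e8 m = 5.28732e+10 m. L = 4*pi*R^2*sigma*T^4 = 4*pi*(5.28732e+10)^2 * 5.67e-8 * 24076^4 = 6.692701458e+32 W. L/L_sun = 6.692701458e+32 / 3.828e26 = 1.748e+06

1.748e+06 L_sun


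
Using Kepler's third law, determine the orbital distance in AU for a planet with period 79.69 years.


a = P^(2/3) = 79.69^(2/3) = 18.5184

18.5184 AU


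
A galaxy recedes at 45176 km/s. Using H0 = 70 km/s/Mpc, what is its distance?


d = v / H0 = 45176 / 70 = 645.3714

645.3714 Mpc


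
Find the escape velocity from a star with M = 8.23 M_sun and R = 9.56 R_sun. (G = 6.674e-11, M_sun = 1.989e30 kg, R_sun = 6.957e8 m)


M = 8.23 * 1.989e30 kg = 1.636947e+31 kg; R = 9.56 * 6.957e8 m = 6.650892e+09 m. v_esc = sqrt(2GM/R) = sqrt(2 * 6.674e-11 * 1.636947e+31 / 6.650892e+09) = 573172.6517

573172.6517 m/s


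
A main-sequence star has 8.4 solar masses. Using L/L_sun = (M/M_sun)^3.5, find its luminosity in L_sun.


L/L_sun = (M/M_sun)^3.5 = 8.4^3.5 = 1717.8194

1717.8194 L_sun


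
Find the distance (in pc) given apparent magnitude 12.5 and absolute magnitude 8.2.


d = 10^((m - M + 5)/5) = 10^((12.5 - 8.2 + 5)/5) = 72.4436

72.4436 pc


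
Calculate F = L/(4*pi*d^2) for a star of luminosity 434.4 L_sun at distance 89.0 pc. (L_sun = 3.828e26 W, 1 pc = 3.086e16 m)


F = L / (4*pi*d^2) = 1.663e+29 / (4*pi*(2.747e+18)^2) = 1.754e-09

1.754e-09 W/m^2


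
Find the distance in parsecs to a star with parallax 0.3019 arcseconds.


d = 1/p = 1/0.3019 = 3.3124

3.3124 pc


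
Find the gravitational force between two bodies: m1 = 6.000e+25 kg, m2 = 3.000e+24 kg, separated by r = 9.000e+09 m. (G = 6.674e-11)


F = G*m1*m2/r^2 = 6.674e-11 * 6.000e+25 * 3.000e+24 / (9.000e+09)^2 = 6.674e-11 * 1.800e+50 / 8.100e+19 = 1.483e+20

1.483e+20 N


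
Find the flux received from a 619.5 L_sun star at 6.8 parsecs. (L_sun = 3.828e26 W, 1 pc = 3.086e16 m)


F = L / (4*pi*d^2) = 2.371e+29 / (4*pi*(2.098e+17)^2) = 4.285e-07

4.285e-07 W/m^2


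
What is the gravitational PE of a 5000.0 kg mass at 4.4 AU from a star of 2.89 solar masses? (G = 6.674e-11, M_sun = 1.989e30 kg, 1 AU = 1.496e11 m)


M = 2.89 * 1.989e30 kg = 5.74821e+30 kg; r = 4.4 AU * 1.496e11 m/AU = 6.5824e+11 m. U = -GM*m/r = -(6.674e-11 * 5.74821e+30 * 5000.0) / 6.5824e+11 = -2.914e+12

-2.914e+12 J


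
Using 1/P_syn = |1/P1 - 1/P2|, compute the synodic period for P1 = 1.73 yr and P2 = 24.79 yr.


1/P_syn = |1/P1 - 1/P2| = |1/1.73 - 1/24.79| => P_syn = 1.8598

1.8598 years


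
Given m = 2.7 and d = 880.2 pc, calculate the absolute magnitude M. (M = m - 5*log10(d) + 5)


M = m - 5*log10(d) + 5 = 2.7 - 5*log10(880.2) + 5 = -7.0229

-7.0229


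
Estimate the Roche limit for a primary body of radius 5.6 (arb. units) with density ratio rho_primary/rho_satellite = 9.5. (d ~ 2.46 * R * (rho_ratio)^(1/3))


d_Roche = 2.46 * 5.6 * 9.5^(1/3) = 29.1764

29.1764


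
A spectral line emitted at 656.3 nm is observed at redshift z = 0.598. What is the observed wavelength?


lam_obs = lam_emit * (1 + z) = 656.3 * (1 + 0.598) = 1048.7674

1048.7674 nm


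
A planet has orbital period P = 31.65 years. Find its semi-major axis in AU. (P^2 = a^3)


a = P^(2/3) = 31.65^(2/3) = 10.0057

10.0057 AU


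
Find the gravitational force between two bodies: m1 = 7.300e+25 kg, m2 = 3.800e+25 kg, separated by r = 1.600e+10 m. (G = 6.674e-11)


F = G*m1*m2/r^2 = 6.674e-11 * 7.300e+25 * 3.800e+25 / (1.600e+10)^2 = 6.674e-11 * 2.774e+51 / 2.560e+20 = 7.232e+20

7.232e+20 N


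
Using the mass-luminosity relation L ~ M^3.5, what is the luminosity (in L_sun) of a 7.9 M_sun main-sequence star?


L/L_sun = (M/M_sun)^3.5 = 7.9^3.5 = 1385.7817

1385.7817 L_sun


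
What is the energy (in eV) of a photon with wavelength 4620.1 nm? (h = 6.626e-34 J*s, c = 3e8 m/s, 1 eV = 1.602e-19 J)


E = hc/lambda = 6.626e-34 * 3e8 / 4.620e-06 = 4.303e-20 J = 0.2686 eV

0.2686 eV


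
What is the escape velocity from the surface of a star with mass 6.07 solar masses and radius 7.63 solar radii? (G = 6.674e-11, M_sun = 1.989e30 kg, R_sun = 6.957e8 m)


M = 6.07 * 1.989e30 kg = 1.207323e+31 kg; R = 7.63 * 6.957e8 m = 5.308191e+09 m. v_esc = sqrt(2GM/R) = sqrt(2 * 6.674e-11 * 1.207323e+31 / 5.308191e+09) = 550993.614

550993.614 m/s


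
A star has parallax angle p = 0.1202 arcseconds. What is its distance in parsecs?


d = 1/p = 1/0.1202 = 8.3195

8.3195 pc


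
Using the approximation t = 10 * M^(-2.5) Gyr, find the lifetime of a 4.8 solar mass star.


t = 10 * M^(-2.5) = 10 * 4.8^(-2.5) = 0.1981

0.1981 Gyr
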